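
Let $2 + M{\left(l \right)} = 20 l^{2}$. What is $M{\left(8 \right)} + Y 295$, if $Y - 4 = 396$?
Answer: $119278$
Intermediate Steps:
$Y = 400$ ($Y = 4 + 396 = 400$)
$M{\left(l \right)} = -2 + 20 l^{2}$
$M{\left(8 \right)} + Y 295 = \left(-2 + 20 \cdot 8^{2}\right) + 400 \cdot 295 = \left(-2 + 20 \cdot 64\right) + 118000 = \left(-2 + 1280\right) + 118000 = 1278 + 118000 = 119278$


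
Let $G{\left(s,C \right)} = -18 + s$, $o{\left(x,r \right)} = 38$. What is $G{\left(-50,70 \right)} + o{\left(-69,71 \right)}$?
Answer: $-30$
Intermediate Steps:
$G{\left(-50,70 \right)} + o{\left(-69,71 \right)} = \left(-18 - 50\right) + 38 = -68 + 38 = -30$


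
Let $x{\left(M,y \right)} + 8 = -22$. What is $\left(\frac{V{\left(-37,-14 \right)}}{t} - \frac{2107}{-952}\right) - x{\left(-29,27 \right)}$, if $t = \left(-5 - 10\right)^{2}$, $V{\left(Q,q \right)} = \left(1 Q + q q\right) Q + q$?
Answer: $\frac{183733}{30600} \approx 6.0043$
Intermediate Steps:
$V{\left(Q,q \right)} = q + Q \left(Q + q^{2}\right)$ ($V{\left(Q,q \right)} = \left(Q + q^{2}\right) Q + q = Q \left(Q + q^{2}\right) + q = q + Q \left(Q + q^{2}\right)$)
$x{\left(M,y \right)} = -30$ ($x{\left(M,y \right)} = -8 - 22 = -30$)
$t = 225$ ($t = \left(-15\right)^{2} = 225$)
$\left(\frac{V{\left(-37,-14 \right)}}{t} - \frac{2107}{-952}\right) - x{\left(-29,27 \right)} = \left(\frac{-14 + \left(-37\right)^{2} - 37 \left(-14\right)^{2}}{225} - \frac{2107}{-952}\right) - -30 = \left(\left(-14 + 1369 - 7252\right) \frac{1}{225} - - \frac{301}{136}\right) + 30 = \left(\left(-14 + 1369 - 7252\right) \frac{1}{225} + \frac{301}{136}\right) + 30 = \left(\left(-5897\right) \frac{1}{225} + \frac{301}{136}\right) + 30 = \left(- \frac{5897}{225} + \frac{301}{136}\right) + 30 = - \frac{734267}{30600} + 30 = \frac{183733}{30600}$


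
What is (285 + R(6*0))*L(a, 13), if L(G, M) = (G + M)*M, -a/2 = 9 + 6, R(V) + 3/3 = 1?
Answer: -62985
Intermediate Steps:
R(V) = 0 (R(V) = -1 + 1 = 0)
a = -30 (a = -2*(9 + 6) = -2*15 = -30)
L(G, M) = M*(G + M)
(285 + R(6*0))*L(a, 13) = (285 + 0)*(13*(-30 + 13)) = 285*(13*(-17)) = 285*(-221) = -62985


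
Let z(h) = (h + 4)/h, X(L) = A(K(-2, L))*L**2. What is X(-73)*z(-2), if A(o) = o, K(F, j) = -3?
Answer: 15987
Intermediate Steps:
X(L) = -3*L**2
z(h) = (4 + h)/h
X(-73)*z(-2) = (-3*(-73)**2)*((4 - 2)/(-2)) = (-3*5329)*(-1/2*2) = -15987*(-1) = 15987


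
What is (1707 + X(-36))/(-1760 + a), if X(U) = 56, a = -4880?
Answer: -1763/6640 ≈ -0.26551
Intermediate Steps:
(1707 + X(-36))/(-1760 + a) = (1707 + 56)/(-1760 - 4880) = 1763/(-6640) = 1763*(-1/6640) = -1763/6640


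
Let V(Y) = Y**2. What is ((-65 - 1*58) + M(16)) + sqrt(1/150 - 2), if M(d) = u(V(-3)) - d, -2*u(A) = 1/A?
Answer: -2503/18 + I*sqrt(1794)/30 ≈ -139.06 + 1.4119*I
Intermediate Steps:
u(A) = -1/(2*A)
M(d) = -1/18 - d (M(d) = -1/(2*((-3)**2)) - d = -1/2/9 - d = -1/2*1/9 - d = -1/18 - d)
((-65 - 1*58) + M(16)) + sqrt(1/150 - 2) = ((-65 - 1*58) + (-1/18 - 1*16)) + sqrt(1/150 - 2) = ((-65 - 58) + (-1/18 - 16)) + sqrt(1/150 - 2) = (-123 - 289/18) + sqrt(-299/150) = -2503/18 + I*sqrt(1794)/30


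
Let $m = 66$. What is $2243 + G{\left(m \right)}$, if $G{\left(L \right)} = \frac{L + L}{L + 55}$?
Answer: $\frac{24685}{11} \approx 2244.1$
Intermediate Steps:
$G{\left(L \right)} = \frac{2 L}{55 + L}$
$2243 + G{\left(m \right)} = 2243 + 2 \cdot 66 \frac{1}{55 + 66} = 2243 + 2 \cdot 66 \cdot \frac{1}{121} = 2243 + \frac{12}{11} = \frac{24685}{11}$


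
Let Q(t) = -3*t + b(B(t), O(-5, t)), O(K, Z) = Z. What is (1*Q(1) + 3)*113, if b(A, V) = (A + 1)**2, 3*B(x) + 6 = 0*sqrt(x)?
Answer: 113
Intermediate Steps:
B(x) = -2 (B(x) = -2 + (0*sqrt(x))/3 = -2 + (1/3)*0 = -2 + 0 = -2)
b(A, V) = (1 + A)**2
Q(t) = 1 - 3*t (Q(t) = -3*t + (1 - 2)**2 = -3*t + (-1)**2 = -3*t + 1 = 1 - 3*t)
(1*Q(1) + 3)*113 = (1*(1 - 3*1) + 3)*113 = (1*(1 - 3) + 3)*113 = (1*(-2) + 3)*113 = (-2 + 3)*113 = 1*113 = 113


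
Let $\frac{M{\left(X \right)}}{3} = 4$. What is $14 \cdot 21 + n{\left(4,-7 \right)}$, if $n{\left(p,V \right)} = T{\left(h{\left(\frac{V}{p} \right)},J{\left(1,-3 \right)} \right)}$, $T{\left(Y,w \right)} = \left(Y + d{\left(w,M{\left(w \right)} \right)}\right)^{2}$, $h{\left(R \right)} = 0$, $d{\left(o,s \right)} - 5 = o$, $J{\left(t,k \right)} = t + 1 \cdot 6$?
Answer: $438$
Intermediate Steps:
$M{\left(X \right)} = 12$ ($M{\left(X \right)} = 3 \cdot 4 = 12$)
$J{\left(t,k \right)} = 6 + t$ ($J{\left(t,k \right)} = t + 6 = 6 + t$)
$d{\left(o,s \right)} = 5 + o$
$T{\left(Y,w \right)} = \left(5 + Y + w\right)^{2}$ ($T{\left(Y,w \right)} = \left(Y + \left(5 + w\right)\right)^{2} = \left(5 + Y + w\right)^{2}$)
$n{\left(p,V \right)} = 144$ ($n{\left(p,V \right)} = \left(5 + 0 + \left(6 + 1\right)\right)^{2} = \left(5 + 0 + 7\right)^{2} = 12^{2} = 144$)
$14 \cdot 21 + n{\left(4,-7 \right)} = 14 \cdot 21 + 144 = 294 + 144 = 438$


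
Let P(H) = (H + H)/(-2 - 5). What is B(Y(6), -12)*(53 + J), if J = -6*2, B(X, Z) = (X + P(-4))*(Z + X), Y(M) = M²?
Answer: 255840/7 ≈ 36549.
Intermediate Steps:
P(H) = -2*H/7 (P(H) = (2*H)/(-7) = (2*H)*(-⅐) = -2*H/7)
B(X, Z) = (8/7 + X)*(X + Z) (B(X, Z) = (X - 2/7*(-4))*(Z + X) = (X + 8/7)*(X + Z) = (8/7 + X)*(X + Z))
J = -12
B(Y(6), -12)*(53 + J) = ((6²)² + (8/7)*6² + (8/7)*(-12) + 6²*(-12))*(53 - 12) = (36² + (8/7)*36 - 96/7 + 36*(-12))*41 = (1296 + 288/7 - 96/7 - 432)*41 = (6240/7)*41 = 255840/7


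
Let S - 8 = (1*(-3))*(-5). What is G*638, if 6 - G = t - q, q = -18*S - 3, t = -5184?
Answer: 3045174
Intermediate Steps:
S = 23 (S = 8 + (1*(-3))*(-5) = 8 - 3*(-5) = 8 + 15 = 23)
q = -417 (q = -18*23 - 3 = -414 - 3 = -417)
G = 4773 (G = 6 - (-5184 - 1*(-417)) = 6 - (-5184 + 417) = 6 - 1*(-4767) = 6 + 4767 = 4773)
G*638 = 4773*638 = 3045174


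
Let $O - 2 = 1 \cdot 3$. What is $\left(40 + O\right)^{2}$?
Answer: $2025$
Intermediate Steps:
$O = 5$ ($O = 2 + 1 \cdot 3 = 2 + 3 = 5$)
$\left(40 + O\right)^{2} = \left(40 + 5\right)^{2} = 45^{2} = 2025$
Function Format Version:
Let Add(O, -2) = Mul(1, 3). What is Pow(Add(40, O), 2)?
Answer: 2025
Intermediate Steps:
O = 5 (O = Add(2, Mul(1, 3)) = Add(2, 3) = 5)
Pow(Add(40, O), 2) = Pow(Add(40, 5), 2) = Pow(45, 2) = 2025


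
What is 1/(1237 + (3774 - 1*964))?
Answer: 1/4047 ≈ 0.00024710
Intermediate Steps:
1/(1237 + (3774 - 1*964)) = 1/(1237 + (3774 - 964)) = 1/(1237 + 2810) = 1/4047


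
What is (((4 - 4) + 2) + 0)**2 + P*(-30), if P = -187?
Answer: 5614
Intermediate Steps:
(((4 - 4) + 2) + 0)**2 + P*(-30) = (((4 - 4) + 2) + 0)**2 - 187*(-30) = ((0 + 2) + 0)**2 + 5610 = (2 + 0)**2 + 5610 = 2**2 + 5610 = 4 + 5610 = 5614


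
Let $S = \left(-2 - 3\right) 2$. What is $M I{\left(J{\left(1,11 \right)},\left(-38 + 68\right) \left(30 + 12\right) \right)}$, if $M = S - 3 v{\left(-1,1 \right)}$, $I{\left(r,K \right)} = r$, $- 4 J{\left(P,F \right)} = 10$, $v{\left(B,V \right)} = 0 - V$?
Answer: $\frac{35}{2} \approx 17.5$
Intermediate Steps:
$v{\left(B,V \right)} = - V$
$S = -10$ ($S = \left(-5\right) 2 = -10$)
$J{\left(P,F \right)} = - \frac{5}{2}$ ($J{\left(P,F \right)} = \left(- \frac{1}{4}\right) 10 = - \frac{5}{2}$)
$M = -7$ ($M = -10 - 3 \left(\left(-1\right) 1\right) = -10 - -3 = -10 + 3 = -7$)
$M I{\left(J{\left(1,11 \right)},\left(-38 + 68\right) \left(30 + 12\right) \right)} = \left(-7\right) \left(- \frac{5}{2}\right) = \frac{35}{2}$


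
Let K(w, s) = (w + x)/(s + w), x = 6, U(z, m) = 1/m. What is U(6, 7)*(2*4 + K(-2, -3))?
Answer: 36/35 ≈ 1.0286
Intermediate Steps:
K(w, s) = (6 + w)/(s + w) (K(w, s) = (w + 6)/(s + w) = (6 + w)/(s + w))
U(6, 7)*(2*4 + K(-2, -3)) = (2*4 + (6 - 2)/(-3 - 2))/7 = (8 + 4/(-5))/7 = (8 - 1/5*4)/7 = (8 - 4/5)/7 = (1/7)*(36/5) = 36/35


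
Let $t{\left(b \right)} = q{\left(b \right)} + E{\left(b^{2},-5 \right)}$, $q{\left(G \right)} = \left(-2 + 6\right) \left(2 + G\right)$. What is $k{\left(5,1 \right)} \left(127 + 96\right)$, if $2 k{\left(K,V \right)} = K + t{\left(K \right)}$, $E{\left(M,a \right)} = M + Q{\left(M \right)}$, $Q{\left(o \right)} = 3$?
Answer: $\frac{13603}{2} \approx 6801.5$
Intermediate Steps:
$q{\left(G \right)} = 8 + 4 G$ ($q{\left(G \right)} = 4 \left(2 + G\right) = 8 + 4 G$)
$E{\left(M,a \right)} = 3 + M$ ($E{\left(M,a \right)} = M + 3 = 3 + M$)
$t{\left(b \right)} = 11 + b^{2} + 4 b$ ($t{\left(b \right)} = \left(8 + 4 b\right) + \left(3 + b^{2}\right) = 11 + b^{2} + 4 b$)
$k{\left(K,V \right)} = \frac{11}{2} + \frac{K^{2}}{2} + \frac{5 K}{2}$ ($k{\left(K,V \right)} = \frac{K + \left(11 + K^{2} + 4 K\right)}{2} = \frac{11 + K^{2} + 5 K}{2} = \frac{11}{2} + \frac{K^{2}}{2} + \frac{5 K}{2}$)
$k{\left(5,1 \right)} \left(127 + 96\right) = \left(\frac{11}{2} + \frac{5^{2}}{2} + \frac{5}{2} \cdot 5\right) \left(127 + 96\right) = \left(\frac{11}{2} + \frac{1}{2} \cdot 25 + \frac{25}{2}\right) 223 = \left(\frac{11}{2} + \frac{25}{2} + \frac{25}{2}\right) 223 = \frac{61}{2} \cdot 223 = \frac{13603}{2}$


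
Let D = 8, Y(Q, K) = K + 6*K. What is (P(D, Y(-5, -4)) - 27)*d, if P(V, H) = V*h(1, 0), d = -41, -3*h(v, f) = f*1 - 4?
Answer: 2009/3 ≈ 669.67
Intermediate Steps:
h(v, f) = 4/3 - f/3 (h(v, f) = -(f*1 - 4)/3 = -(f - 4)/3 = -(-4 + f)/3 = 4/3 - f/3)
Y(Q, K) = 7*K
P(V, H) = 4*V/3 (P(V, H) = V*(4/3 - ⅓*0) = V*(4/3 + 0) = V*(4/3) = 4*V/3)
(P(D, Y(-5, -4)) - 27)*d = ((4/3)*8 - 27)*(-41) = (32/3 - 27)*(-41) = -49/3*(-41) = 2009/3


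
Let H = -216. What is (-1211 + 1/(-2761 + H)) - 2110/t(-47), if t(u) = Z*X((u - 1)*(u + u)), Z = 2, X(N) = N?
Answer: -16269568511/13432224 ≈ -1211.2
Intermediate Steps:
t(u) = 4*u*(-1 + u) (t(u) = 2*((u - 1)*(u + u)) = 2*((-1 + u)*(2*u)) = 2*(2*u*(-1 + u)) = 4*u*(-1 + u))
(-1211 + 1/(-2761 + H)) - 2110/t(-47) = (-1211 + 1/(-2761 - 216)) - 2110*(-1/(188*(-1 - 47))) = (-1211 + 1/(-2977)) - 2110/(4*(-47)*(-48)) = (-1211 - 1/2977) - 2110/9024 = -3605148/2977 - 2110*1/9024 = -3605148/2977 - 1055/4512 = -16269568511/13432224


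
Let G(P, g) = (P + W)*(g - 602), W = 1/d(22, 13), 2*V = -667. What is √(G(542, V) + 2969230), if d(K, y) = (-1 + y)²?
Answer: √1418217122/24 ≈ 1569.1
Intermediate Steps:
V = -667/2 (V = (½)*(-667) = -667/2 ≈ -333.50)
W = 1/144 (W = 1/((-1 + 13)²) = 1/(12²) = 1/144 ≈ 0.0069444)
G(P, g) = (-602 + g)*(1/144 + P) (G(P, g) = (P + 1/144)*(g - 602) = (1/144 + P)*(-602 + g) = (-602 + g)*(1/144 + P))
√(G(542, V) + 2969230) = √((-301/72 - 602*542 + (1/144)*(-667/2) + 542*(-667/2)) + 2969230) = √((-301/72 - 326284 - 667/288 - 180757) + 2969230) = √(-146029679/288 + 2969230) = √(709108561/288) = √1418217122/24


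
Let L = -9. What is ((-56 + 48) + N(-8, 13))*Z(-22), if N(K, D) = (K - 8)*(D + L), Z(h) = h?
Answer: 1584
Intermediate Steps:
N(K, D) = (-9 + D)*(-8 + K) (N(K, D) = (K - 8)*(D - 9) = (-8 + K)*(-9 + D) = (-9 + D)*(-8 + K))
((-56 + 48) + N(-8, 13))*Z(-22) = ((-56 + 48) + (72 - 9*(-8) - 8*13 + 13*(-8)))*(-22) = (-8 + (72 + 72 - 104 - 104))*(-22) = (-8 - 64)*(-22) = -72*(-22) = 1584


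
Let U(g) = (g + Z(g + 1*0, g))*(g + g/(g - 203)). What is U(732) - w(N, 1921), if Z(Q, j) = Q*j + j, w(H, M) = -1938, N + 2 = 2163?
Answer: 208447277682/529 ≈ 3.9404e+8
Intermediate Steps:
N = 2161 (N = -2 + 2163 = 2161)
Z(Q, j) = j + Q*j
U(g) = (g + g/(-203 + g))*(g + g*(1 + g)) (U(g) = (g + g*(1 + (g + 1*0)))*(g + g/(g - 203)) = (g + g*(1 + (g + 0)))*(g + g/(-203 + g)) = (g + g*(1 + g))*(g + g/(-203 + g)) = (g + g/(-203 + g))*(g + g*(1 + g)))
U(732) - w(N, 1921) = 732²*(-404 + 732² - 200*732)/(-203 + 732) - 1*(-1938) = 535824*(-404 + 535824 - 146400)/529 + 1938 = 535824*(1/529)*389020 + 1938 = 208446252480/529 + 1938 = 208447277682/529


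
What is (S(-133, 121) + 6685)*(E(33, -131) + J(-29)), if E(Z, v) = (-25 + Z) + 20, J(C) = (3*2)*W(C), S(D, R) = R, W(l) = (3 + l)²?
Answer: 27795704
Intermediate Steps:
J(C) = 6*(3 + C)² (J(C) = (3*2)*(3 + C)² = 6*(3 + C)²)
E(Z, v) = -5 + Z
(S(-133, 121) + 6685)*(E(33, -131) + J(-29)) = (121 + 6685)*((-5 + 33) + 6*(3 - 29)²) = 6806*(28 + 6*(-26)²) = 6806*(28 + 6*676) = 6806*(28 + 4056) = 6806*4084 = 27795704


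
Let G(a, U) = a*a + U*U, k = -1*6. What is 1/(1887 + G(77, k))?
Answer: 1/7852 ≈ 0.00012736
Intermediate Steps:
k = -6
G(a, U) = U**2 + a**2 (G(a, U) = a**2 + U**2 = U**2 + a**2)
1/(1887 + G(77, k)) = 1/(1887 + ((-6)**2 + 77**2)) = 1/(1887 + (36 + 5929)) = 1/(1887 + 5965) = 1/7852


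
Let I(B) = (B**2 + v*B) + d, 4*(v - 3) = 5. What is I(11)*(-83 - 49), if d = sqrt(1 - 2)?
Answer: -22143 - 132*I ≈ -22143.0 - 132.0*I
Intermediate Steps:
v = 17/4 (v = 3 + (1/4)*5 = 3 + 5/4 = 17/4 ≈ 4.2500)
d = I (d = sqrt(-1) = I ≈ 1.0*I)
I(B) = I + B**2 + 17*B/4 (I(B) = (B**2 + 17*B/4) + I = I + B**2 + 17*B/4)
I(11)*(-83 - 49) = (I + 11**2 + (17/4)*11)*(-83 - 49) = (I + 121 + 187/4)*(-132) = (671/4 + I)*(-132) = -22143 - 132*I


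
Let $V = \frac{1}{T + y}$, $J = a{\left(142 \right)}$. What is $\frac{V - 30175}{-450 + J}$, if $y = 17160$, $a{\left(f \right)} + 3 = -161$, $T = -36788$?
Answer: $\frac{592274901}{12051592} \approx 49.145$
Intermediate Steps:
$a{\left(f \right)} = -164$ ($a{\left(f \right)} = -3 - 161 = -164$)
$J = -164$
$V = - \frac{1}{19628}$ ($V = \frac{1}{-36788 + 17160} = \frac{1}{-19628} = - \frac{1}{19628} \approx -5.0948 \cdot 10^{-5}$)
$\frac{V - 30175}{-450 + J} = \frac{- \frac{1}{19628} - 30175}{-450 - 164} = - \frac{592274901}{19628 \left(-614\right)} = \left(- \frac{592274901}{19628}\right) \left(- \frac{1}{614}\right) = \frac{592274901}{12051592}$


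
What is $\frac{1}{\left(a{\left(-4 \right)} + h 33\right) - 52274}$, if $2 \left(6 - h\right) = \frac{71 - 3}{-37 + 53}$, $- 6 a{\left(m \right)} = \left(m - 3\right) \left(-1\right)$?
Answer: $- \frac{24}{1251535} \approx -1.9176 \cdot 10^{-5}$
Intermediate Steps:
$a{\left(m \right)} = - \frac{1}{2} + \frac{m}{6}$ ($a{\left(m \right)} = - \frac{\left(m - 3\right) \left(-1\right)}{6} = - \frac{\left(-3 + m\right) \left(-1\right)}{6} = - \frac{3 - m}{6} = - \frac{1}{2} + \frac{m}{6}$)
$h = \frac{31}{8}$ ($h = 6 - \frac{\left(71 - 3\right) \frac{1}{-37 + 53}}{2} = 6 - \frac{68 \cdot \frac{1}{16}}{2} = 6 - \frac{17}{8} = \frac{31}{8} \approx 3.875$)
$\frac{1}{\left(a{\left(-4 \right)} + h 33\right) - 52274} = \frac{1}{\left(\left(- \frac{1}{2} + \frac{1}{6} \left(-4\right)\right) + \frac{31}{8} \cdot 33\right) - 52274} = \frac{1}{\left(\left(- \frac{1}{2} - \frac{2}{3}\right) + \frac{1023}{8}\right) - 52274} = \frac{1}{\left(- \frac{7}{6} + \frac{1023}{8}\right) - 52274} = \frac{1}{\frac{3041}{24} - 52274} = \frac{1}{- \frac{1251535}{24}} = - \frac{24}{1251535}$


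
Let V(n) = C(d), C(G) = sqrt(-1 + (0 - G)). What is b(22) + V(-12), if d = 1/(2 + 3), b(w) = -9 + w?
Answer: 13 + I*sqrt(30)/5 ≈ 13.0 + 1.0954*I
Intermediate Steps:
d = 1/5 ≈ 0.20000
C(G) = sqrt(-1 - G)
V(n) = I*sqrt(30)/5 (V(n) = sqrt(-1 - 1*1/5) = sqrt(-1 - 1/5) = sqrt(-6/5) = I*sqrt(30)/5)
b(22) + V(-12) = (-9 + 22) + I*sqrt(30)/5 = 13 + I*sqrt(30)/5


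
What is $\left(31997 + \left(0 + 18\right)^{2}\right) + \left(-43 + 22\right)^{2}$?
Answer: $32762$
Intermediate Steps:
$\left(31997 + \left(0 + 18\right)^{2}\right) + \left(-43 + 22\right)^{2} = \left(31997 + 18^{2}\right) + \left(-21\right)^{2} = \left(31997 + 324\right) + 441 = 32321 + 441 = 32762$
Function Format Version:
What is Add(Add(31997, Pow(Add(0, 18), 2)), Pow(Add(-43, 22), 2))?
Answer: 32762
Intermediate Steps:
Add(Add(31997, Pow(Add(0, 18), 2)), Pow(Add(-43, 22), 2)) = Add(Add(31997, Pow(18, 2)), Pow(-21, 2)) = Add(Add(31997, 324), 441) = Add(32321, 441) = 32762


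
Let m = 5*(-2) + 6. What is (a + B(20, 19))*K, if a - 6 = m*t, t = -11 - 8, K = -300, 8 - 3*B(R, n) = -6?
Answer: -26000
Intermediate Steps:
B(R, n) = 14/3 (B(R, n) = 8/3 - 1/3*(-6) = 8/3 + 2 = 14/3)
m = -4 (m = -10 + 6 = -4)
t = -19
a = 82 (a = 6 - 4*(-19) = 6 + 76 = 82)
(a + B(20, 19))*K = (82 + 14/3)*(-300) = (260/3)*(-300) = -26000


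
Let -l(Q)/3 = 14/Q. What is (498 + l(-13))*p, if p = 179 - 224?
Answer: -293220/13 ≈ -22555.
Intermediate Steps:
l(Q) = -42/Q
p = -45
(498 + l(-13))*p = (498 - 42/(-13))*(-45) = (498 - 42*(-1/13))*(-45) = (498 + 42/13)*(-45) = (6516/13)*(-45) = -293220/13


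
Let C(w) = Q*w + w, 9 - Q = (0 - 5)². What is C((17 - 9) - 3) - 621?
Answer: -696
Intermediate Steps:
Q = -16 (Q = 9 - (0 - 5)² = 9 - 1*(-5)² = 9 - 1*25 = 9 - 25 = -16)
C(w) = -15*w (C(w) = -16*w + w = -15*w)
C((17 - 9) - 3) - 621 = -15*((17 - 9) - 3) - 621 = -15*(8 - 3) - 621 = -15*5 - 621 = -75 - 621 = -696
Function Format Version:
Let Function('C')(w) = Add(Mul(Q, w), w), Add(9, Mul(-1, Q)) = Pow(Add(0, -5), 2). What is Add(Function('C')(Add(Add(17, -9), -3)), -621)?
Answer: -696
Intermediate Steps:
Q = -16 (Q = Add(9, Mul(-1, Pow(Add(0, -5), 2))) = Add(9, Mul(-1, Pow(-5, 2))) = Add(9, Mul(-1, 25)) = Add(9, -25) = -16)
Function('C')(w) = Mul(-15, w) (Function('C')(w) = Add(Mul(-16, w), w) = Mul(-15, w))
Add(Function('C')(Add(Add(17, -9), -3)), -621) = Add(Mul(-15, Add(Add(17, -9), -3)), -621) = Add(Mul(-15, Add(8, -3)), -621) = Add(Mul(-15, 5), -621) = Add(-75, -621) = -696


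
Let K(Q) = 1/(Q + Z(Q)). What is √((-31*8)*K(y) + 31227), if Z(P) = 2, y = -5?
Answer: √281787/3 ≈ 176.95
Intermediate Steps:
K(Q) = 1/(2 + Q) (K(Q) = 1/(Q + 2) = 1/(2 + Q))
√((-31*8)*K(y) + 31227) = √((-31*8)/(2 - 5) + 31227) = √(-248/(-3) + 31227) = √(-248*(-⅓) + 31227) = √(248/3 + 31227) = √(93929/3) = √281787/3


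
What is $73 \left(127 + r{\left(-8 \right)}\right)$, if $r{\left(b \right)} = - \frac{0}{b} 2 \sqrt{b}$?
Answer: $9271$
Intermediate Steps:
$r{\left(b \right)} = 0$ ($r{\left(b \right)} = \left(-1\right) 0 \cdot 2 \sqrt{b} = 0 \cdot 2 \sqrt{b} = 0$)
$73 \left(127 + r{\left(-8 \right)}\right) = 73 \left(127 + 0\right) = 73 \cdot 127 = 9271$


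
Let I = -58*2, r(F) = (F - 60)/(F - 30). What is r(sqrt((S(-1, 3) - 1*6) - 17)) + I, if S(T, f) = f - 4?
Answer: -8780/77 + 5*I*sqrt(6)/77 ≈ -114.03 + 0.15906*I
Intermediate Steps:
S(T, f) = -4 + f
r(F) = (-60 + F)/(-30 + F)
I = -116
r(sqrt((S(-1, 3) - 1*6) - 17)) + I = (-60 + sqrt(((-4 + 3) - 1*6) - 17))/(-30 + sqrt(((-4 + 3) - 1*6) - 17)) - 116 = (-60 + sqrt((-1 - 6) - 17))/(-30 + sqrt((-1 - 6) - 17)) - 116 = (-60 + sqrt(-7 - 17))/(-30 + sqrt(-7 - 17)) - 116 = (-60 + sqrt(-24))/(-30 + sqrt(-24)) - 116 = (-60 + 2*I*sqrt(6))/(-30 + 2*I*sqrt(6)) - 116 = -116 + (-60 + 2*I*sqrt(6))/(-30 + 2*I*sqrt(6))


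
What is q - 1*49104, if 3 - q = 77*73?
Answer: -54722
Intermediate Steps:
q = -5618 (q = 3 - 77*73 = 3 - 1*5621 = 3 - 5621 = -5618)
q - 1*49104 = -5618 - 1*49104 = -5618 - 49104 = -54722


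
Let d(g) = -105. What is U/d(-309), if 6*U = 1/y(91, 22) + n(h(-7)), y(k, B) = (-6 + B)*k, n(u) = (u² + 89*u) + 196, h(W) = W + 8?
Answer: -416417/917280 ≈ -0.45397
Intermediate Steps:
h(W) = 8 + W
n(u) = 196 + u² + 89*u
y(k, B) = k*(-6 + B)
U = 416417/8736 (U = (1/(91*(-6 + 22)) + (196 + (8 - 7)² + 89*(8 - 7)))/6 = (1/(91*16) + (196 + 1² + 89*1))/6 = (1/1456 + (196 + 1 + 89))/6 = (1/1456 + 286)/6 = (⅙)*(416417/1456) = 416417/8736 ≈ 47.667)
U/d(-309) = (416417/8736)/(-105) = (416417/8736)*(-1/105) = -416417/917280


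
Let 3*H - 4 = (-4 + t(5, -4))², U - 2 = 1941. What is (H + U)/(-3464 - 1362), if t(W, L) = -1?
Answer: -2929/7239 ≈ -0.40461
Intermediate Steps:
U = 1943 (U = 2 + 1941 = 1943)
H = 29/3 (H = 4/3 + (-4 - 1)²/3 = 4/3 + (⅓)*(-5)² = 4/3 + (⅓)*25 = 4/3 + 25/3 = 29/3 ≈ 9.6667)
(H + U)/(-3464 - 1362) = (29/3 + 1943)/(-3464 - 1362) = (5858/3)/(-4826) = (5858/3)*(-1/4826) = -2929/7239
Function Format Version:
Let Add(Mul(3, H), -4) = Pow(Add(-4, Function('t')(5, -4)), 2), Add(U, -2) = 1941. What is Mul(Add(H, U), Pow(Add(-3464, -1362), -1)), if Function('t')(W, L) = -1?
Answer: Rational(-2929, 7239) ≈ -0.40461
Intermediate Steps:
U = 1943 (U = Add(2, 1941) = 1943)
H = Rational(29, 3) (H = Add(Rational(4, 3), Mul(Rational(1, 3), Pow(Add(-4, -1), 2))) = Add(Rational(4, 3), Mul(Rational(1, 3), Pow(-5, 2))) = Add(Rational(4, 3), Mul(Rational(1, 3), 25)) = Add(Rational(4, 3), Rational(25, 3)) = Rational(29, 3) ≈ 9.6667)
Mul(Add(H, U), Pow(Add(-3464, -1362), -1)) = Mul(Add(Rational(29, 3), 1943), Pow(Add(-3464, -1362), -1)) = Mul(Rational(5858, 3), Pow(-4826, -1)) = Mul(Rational(5858, 3), Rational(-1, 4826)) = Rational(-2929, 7239)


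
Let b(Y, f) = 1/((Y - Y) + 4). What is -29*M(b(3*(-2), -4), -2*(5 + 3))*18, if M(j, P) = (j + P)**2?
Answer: -1035909/8 ≈ -1.2949e+5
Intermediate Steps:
b(Y, f) = 1/4 (b(Y, f) = 1/(0 + 4) = 1/4)
M(j, P) = (P + j)**2
-29*M(b(3*(-2), -4), -2*(5 + 3))*18 = -29*(-2*(5 + 3) + 1/4)**2*18 = -29*(-2*8 + 1/4)**2*18 = -29*(-16 + 1/4)**2*18 = -29*(-63/4)**2*18 = -29*3969/16*18 = -115101/16*18 = -1035909/8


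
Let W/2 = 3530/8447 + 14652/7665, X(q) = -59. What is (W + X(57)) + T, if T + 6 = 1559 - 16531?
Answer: -324429263549/21582085 ≈ -15032.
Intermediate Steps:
T = -14978 (T = -6 + (1559 - 16531) = -6 - 14972 = -14978)
W = 100548596/21582085 (W = 2*(3530/8447 + 14652/7665) = 2*(3530*(1/8447) + 14652*(1/7665)) = 2*(3530/8447 + 4884/2555) = 2*(50274298/21582085) = 100548596/21582085 ≈ 4.6589)
(W + X(57)) + T = (100548596/21582085 - 59) - 14978 = -1172794419/21582085 - 14978 = -324429263549/21582085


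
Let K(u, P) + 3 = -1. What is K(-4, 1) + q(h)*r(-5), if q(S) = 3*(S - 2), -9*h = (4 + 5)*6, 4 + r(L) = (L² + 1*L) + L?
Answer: -268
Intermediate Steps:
K(u, P) = -4 (K(u, P) = -3 - 1 = -4)
r(L) = -4 + L² + 2*L (r(L) = -4 + ((L² + 1*L) + L) = -4 + ((L² + L) + L) = -4 + ((L + L²) + L) = -4 + (L² + 2*L) = -4 + L² + 2*L)
h = -6 (h = -(4 + 5)*6/9 = -6 ≈ -6.0000)
q(S) = -6 + 3*S (q(S) = 3*(-2 + S) = -6 + 3*S)
K(-4, 1) + q(h)*r(-5) = -4 + (-6 + 3*(-6))*(-4 + (-5)² + 2*(-5)) = -4 + (-6 - 18)*(-4 + 25 - 10) = -4 - 24*11 = -4 - 264 = -268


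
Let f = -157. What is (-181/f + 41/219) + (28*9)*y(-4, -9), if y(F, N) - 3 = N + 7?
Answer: 8710592/34383 ≈ 253.34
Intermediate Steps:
y(F, N) = 10 + N (y(F, N) = 3 + (N + 7) = 3 + (7 + N) = 10 + N)
(-181/f + 41/219) + (28*9)*y(-4, -9) = (-181/(-157) + 41/219) + (28*9)*(10 - 9) = (-181*(-1/157) + 41*(1/219)) + 252*1 = (181/157 + 41/219) + 252 = 46076/34383 + 252 = 8710592/34383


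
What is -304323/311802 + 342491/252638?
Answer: 2492152059/6564419473 ≈ 0.37965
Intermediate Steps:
-304323/311802 + 342491/252638 = -304323*1/311802 + 342491*(1/252638) = -101441/103934 + 342491/252638 = 2492152059/6564419473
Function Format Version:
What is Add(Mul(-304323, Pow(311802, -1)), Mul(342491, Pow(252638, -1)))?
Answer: Rational(2492152059, 6564419473) ≈ 0.37965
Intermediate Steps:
Add(Mul(-304323, Pow(311802, -1)), Mul(342491, Pow(252638, -1))) = Add(Mul(-304323, Rational(1, 311802)), Mul(342491, Rational(1, 252638))) = Add(Rational(-101441, 103934), Rational(342491, 252638)) = Rational(2492152059, 6564419473)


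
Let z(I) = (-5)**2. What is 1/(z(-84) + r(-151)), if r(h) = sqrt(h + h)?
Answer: 25/927 - I*sqrt(302)/927 ≈ 0.026969 - 0.018747*I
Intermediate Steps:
z(I) = 25
r(h) = sqrt(2)*sqrt(h) (r(h) = sqrt(2*h) = sqrt(2)*sqrt(h))
1/(z(-84) + r(-151)) = 1/(25 + sqrt(2)*sqrt(-151)) = 1/(25 + sqrt(2)*(I*sqrt(151))) = 1/(25 + I*sqrt(302))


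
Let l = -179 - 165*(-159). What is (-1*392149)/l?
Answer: -392149/26056 ≈ -15.050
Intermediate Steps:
l = 26056 (l = -179 + 26235 = 26056)
(-1*392149)/l = -1*392149/26056 = -392149*1/26056 = -392149/26056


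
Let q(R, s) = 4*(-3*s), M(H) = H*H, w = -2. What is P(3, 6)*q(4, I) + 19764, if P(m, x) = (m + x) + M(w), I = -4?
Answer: 20388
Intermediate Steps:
M(H) = H²
P(m, x) = 4 + m + x (P(m, x) = (m + x) + (-2)² = (m + x) + 4 = 4 + m + x)
q(R, s) = -12*s (q(R, s) = 4*(-3*s) = -12*s)
P(3, 6)*q(4, I) + 19764 = (4 + 3 + 6)*(-12*(-4)) + 19764 = 13*48 + 19764 = 624 + 19764 = 20388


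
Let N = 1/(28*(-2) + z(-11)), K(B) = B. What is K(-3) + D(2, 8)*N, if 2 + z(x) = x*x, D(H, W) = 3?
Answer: -62/21 ≈ -2.9524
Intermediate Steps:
z(x) = -2 + x² (z(x) = -2 + x*x = -2 + x²)
N = 1/63 (N = 1/(28*(-2) + (-2 + (-11)²)) = 1/(-56 + (-2 + 121)) = 1/(-56 + 119) = 1/63 ≈ 0.015873)
K(-3) + D(2, 8)*N = -3 + 3*(1/63) = -3 + 1/21 = -62/21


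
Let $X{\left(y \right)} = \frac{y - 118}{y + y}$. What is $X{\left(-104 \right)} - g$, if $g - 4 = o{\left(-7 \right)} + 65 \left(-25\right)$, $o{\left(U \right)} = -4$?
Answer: $\frac{169111}{104} \approx 1626.1$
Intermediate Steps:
$X{\left(y \right)} = \frac{-118 + y}{2 y}$
$g = -1625$ ($g = 4 + \left(-4 + 65 \left(-25\right)\right) = 4 - 1629 = -1625$)
$X{\left(-104 \right)} - g = \frac{-118 - 104}{2 \left(-104\right)} - -1625 = \frac{1}{2} \left(- \frac{1}{104}\right) \left(-222\right) + 1625 = \frac{111}{104} + 1625 = \frac{169111}{104}$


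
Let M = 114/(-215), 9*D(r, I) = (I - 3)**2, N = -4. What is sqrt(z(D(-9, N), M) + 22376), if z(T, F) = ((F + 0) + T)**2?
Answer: sqrt(83871199681)/1935 ≈ 149.67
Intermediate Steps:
D(r, I) = (-3 + I)**2/9 (D(r, I) = (I - 3)**2/9 = (-3 + I)**2/9)
M = -114/215 (M = 114*(-1/215) = -114/215 ≈ -0.53023)
z(T, F) = (F + T)**2
sqrt(z(D(-9, N), M) + 22376) = sqrt((-114/215 + (-3 - 4)**2/9)**2 + 22376) = sqrt((-114/215 + (1/9)*(-7)**2)**2 + 22376) = sqrt((-114/215 + (1/9)*49)**2 + 22376) = sqrt((-114/215 + 49/9)**2 + 22376) = sqrt((9509/1935)**2 + 22376) = sqrt(90421081/3744225 + 22376) = sqrt(83871199681/3744225) = sqrt(83871199681)/1935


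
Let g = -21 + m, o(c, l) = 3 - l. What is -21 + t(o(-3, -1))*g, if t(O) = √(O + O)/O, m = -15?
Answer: -21 - 18*√2 ≈ -46.456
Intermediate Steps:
t(O) = √2/√O (t(O) = √(2*O)/O = (√2*√O)/O = √2/√O)
g = -36 (g = -21 - 15 = -36)
-21 + t(o(-3, -1))*g = -21 + (√2/√(3 - 1*(-1)))*(-36) = -21 + (√2/√(3 + 1))*(-36) = -21 + (√2/√4)*(-36) = -21 + (√2*(½))*(-36) = -21 + (√2/2)*(-36) = -21 - 18*√2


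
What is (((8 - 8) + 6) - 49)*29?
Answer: -1247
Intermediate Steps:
(((8 - 8) + 6) - 49)*29 = ((0 + 6) - 49)*29 = (6 - 49)*29 = -43*29 = -1247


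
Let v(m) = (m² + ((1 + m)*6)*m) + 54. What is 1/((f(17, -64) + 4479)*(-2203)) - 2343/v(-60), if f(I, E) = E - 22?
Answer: -7558353697/80306210142 ≈ -0.094119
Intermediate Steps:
f(I, E) = -22 + E
v(m) = 54 + m² + m*(6 + 6*m) (v(m) = (m² + (6 + 6*m)*m) + 54 = (m² + m*(6 + 6*m)) + 54 = 54 + m² + m*(6 + 6*m))
1/((f(17, -64) + 4479)*(-2203)) - 2343/v(-60) = 1/(((-22 - 64) + 4479)*(-2203)) - 2343/(54 + 6*(-60) + 7*(-60)²) = -1/2203/(-86 + 4479) - 2343/(54 - 360 + 7*3600) = -1/2203/4393 - 2343/(54 - 360 + 25200) = (1/4393)*(-1/2203) - 2343/24894 = -1/9677779 - 2343*1/24894 = -1/9677779 - 781/8298 = -7558353697/80306210142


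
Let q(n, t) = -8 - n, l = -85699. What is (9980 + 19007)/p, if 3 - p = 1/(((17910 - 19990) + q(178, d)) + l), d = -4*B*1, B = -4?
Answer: 2549841455/263896 ≈ 9662.3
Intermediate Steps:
d = 16 (d = -4*(-4)*1 = 16*1 = 16)
p = 263896/87965 (p = 3 - 1/(((17910 - 19990) + (-8 - 1*178)) - 85699) = 3 - 1/((-2080 + (-8 - 178)) - 85699) = 3 - 1/((-2080 - 186) - 85699) = 3 - 1/(-2266 - 85699) = 3 - 1/(-87965) = 3 - 1*(-1/87965) = 3 + 1/87965 = 263896/87965 ≈ 3.0000)
(9980 + 19007)/p = (9980 + 19007)/(263896/87965) = 28987*(87965/263896) = 2549841455/263896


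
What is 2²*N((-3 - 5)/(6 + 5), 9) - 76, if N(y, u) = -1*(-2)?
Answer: -68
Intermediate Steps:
N(y, u) = 2
2²*N((-3 - 5)/(6 + 5), 9) - 76 = 2²*2 - 76 = 4*2 - 76 = 8 - 76 = -68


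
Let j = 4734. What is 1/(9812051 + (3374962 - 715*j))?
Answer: 1/9802203 ≈ 1.0202e-7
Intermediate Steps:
1/(9812051 + (3374962 - 715*j)) = 1/(9812051 + (3374962 - 715*4734)) = 1/(9812051 + (3374962 - 1*3384810)) = 1/(9812051 + (3374962 - 3384810)) = 1/(9812051 - 9848) = 1/9802203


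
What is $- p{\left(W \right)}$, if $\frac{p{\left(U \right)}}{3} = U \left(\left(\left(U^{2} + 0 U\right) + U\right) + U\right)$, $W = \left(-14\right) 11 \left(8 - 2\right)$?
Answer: $2361544416$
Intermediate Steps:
$W = -924$ ($W = - 154 \left(8 - 2\right) = \left(-154\right) 6 = -924$)
$p{\left(U \right)} = 3 U \left(U^{2} + 2 U\right)$ ($p{\left(U \right)} = 3 U \left(\left(\left(U^{2} + 0 U\right) + U\right) + U\right) = 3 U \left(\left(\left(U^{2} + 0\right) + U\right) + U\right) = 3 U \left(\left(U^{2} + U\right) + U\right) = 3 U \left(\left(U + U^{2}\right) + U\right) = 3 U \left(U^{2} + 2 U\right)$)
$- p{\left(W \right)} = - 3 \left(-924\right)^{2} \left(2 - 924\right) = - 3 \cdot 853776 \left(-922\right) = \left(-1\right) \left(-2361544416\right) = 2361544416$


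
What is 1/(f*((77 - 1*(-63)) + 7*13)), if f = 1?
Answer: 1/231 ≈ 0.0043290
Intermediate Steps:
1/(f*((77 - 1*(-63)) + 7*13)) = 1/(1*((77 - 1*(-63)) + 7*13)) = 1/(1*((77 + 63) + 91)) = 1/(1*(140 + 91)) = 1/(1*231) = 1/231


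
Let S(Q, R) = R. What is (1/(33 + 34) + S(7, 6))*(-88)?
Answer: -35464/67 ≈ -529.31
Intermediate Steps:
(1/(33 + 34) + S(7, 6))*(-88) = (1/(33 + 34) + 6)*(-88) = (1/67 + 6)*(-88) = (403/67)*(-88) = -35464/67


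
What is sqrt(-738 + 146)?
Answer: 4*I*sqrt(37) ≈ 24.331*I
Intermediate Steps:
sqrt(-738 + 146) = sqrt(-592) = 4*I*sqrt(37)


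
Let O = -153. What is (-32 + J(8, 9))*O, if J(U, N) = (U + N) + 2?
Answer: 1989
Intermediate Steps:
J(U, N) = 2 + N + U (J(U, N) = (N + U) + 2 = 2 + N + U)
(-32 + J(8, 9))*O = (-32 + (2 + 9 + 8))*(-153) = (-32 + 19)*(-153) = -13*(-153) = 1989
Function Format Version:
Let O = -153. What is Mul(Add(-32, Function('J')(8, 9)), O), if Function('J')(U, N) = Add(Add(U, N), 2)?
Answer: 1989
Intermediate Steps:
Function('J')(U, N) = Add(2, N, U) (Function('J')(U, N) = Add(Add(N, U), 2) = Add(2, N, U))
Mul(Add(-32, Function('J')(8, 9)), O) = Mul(Add(-32, Add(2, 9, 8)), -153) = Mul(Add(-32, 19), -153) = Mul(-13, -153) = 1989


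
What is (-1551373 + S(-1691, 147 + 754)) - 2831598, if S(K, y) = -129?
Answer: -4383100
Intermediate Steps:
(-1551373 + S(-1691, 147 + 754)) - 2831598 = (-1551373 - 129) - 2831598 = -1551502 - 2831598 = -4383100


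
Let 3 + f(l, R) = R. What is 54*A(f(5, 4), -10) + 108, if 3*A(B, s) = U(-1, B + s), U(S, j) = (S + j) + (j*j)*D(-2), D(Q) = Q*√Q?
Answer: -72 - 2916*I*√2 ≈ -72.0 - 4123.8*I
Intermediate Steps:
D(Q) = Q^(3/2)
f(l, R) = -3 + R
U(S, j) = S + j - 2*I*√2*j² (U(S, j) = (S + j) + (j*j)*(-2)^(3/2) = (S + j) + j²*(-2*I*√2) = (S + j) - 2*I*√2*j² = S + j - 2*I*√2*j²)
A(B, s) = -⅓ + B/3 + s/3 - 2*I*√2*(B + s)²/3 (A(B, s) = (-1 + (B + s) - 2*I*√2*(B + s)²)/3 = (-1 + B + s - 2*I*√2*(B + s)²)/3 = -⅓ + B/3 + s/3 - 2*I*√2*(B + s)²/3)
54*A(f(5, 4), -10) + 108 = 54*(-⅓ + (-3 + 4)/3 + (⅓)*(-10) - 2*I*√2*((-3 + 4) - 10)²/3) + 108 = 54*(-⅓ + (⅓)*1 - 10/3 - 2*I*√2*(1 - 10)²/3) + 108 = 54*(-⅓ + ⅓ - 10/3 - ⅔*I*√2*(-9)²) + 108 = 54*(-⅓ + ⅓ - 10/3 - ⅔*I*√2*81) + 108 = 54*(-⅓ + ⅓ - 10/3 - 54*I*√2) + 108 = 54*(-10/3 - 54*I*√2) + 108 = (-180 - 2916*I*√2) + 108 = -72 - 2916*I*√2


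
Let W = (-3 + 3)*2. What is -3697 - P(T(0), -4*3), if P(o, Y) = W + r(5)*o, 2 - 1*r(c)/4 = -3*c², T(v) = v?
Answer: -3697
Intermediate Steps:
r(c) = 8 + 12*c² (r(c) = 8 - (-12)*c² = 8 + 12*c²)
W = 0 (W = 0*2 = 0)
P(o, Y) = 308*o (P(o, Y) = 0 + (8 + 12*5²)*o = 0 + (8 + 12*25)*o = 0 + (8 + 300)*o = 0 + 308*o = 308*o)
-3697 - P(T(0), -4*3) = -3697 - 308*0 = -3697 - 1*0 = -3697 + 0 = -3697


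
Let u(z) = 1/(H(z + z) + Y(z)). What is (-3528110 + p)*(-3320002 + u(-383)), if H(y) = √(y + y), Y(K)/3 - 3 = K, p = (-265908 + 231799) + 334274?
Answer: 497998229130775885/46469 + 461135*I*√383/92938 ≈ 1.0717e+13 + 97.103*I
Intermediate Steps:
p = 300165 (p = -34109 + 334274 = 300165)
Y(K) = 9 + 3*K
H(y) = √2*√y (H(y) = √(2*y) = √2*√y)
u(z) = 1/(9 + 2*√z + 3*z) (u(z) = 1/(√2*√(z + z) + (9 + 3*z)) = 1/(√2*√(2*z) + (9 + 3*z)) = 1/(√2*(√2*√z) + (9 + 3*z)) = 1/(2*√z + (9 + 3*z)) = 1/(9 + 2*√z + 3*z))
(-3528110 + p)*(-3320002 + u(-383)) = (-3528110 + 300165)*(-3320002 + 1/(9 + 2*√(-383) + 3*(-383))) = -3227945*(-3320002 + 1/(9 + 2*(I*√383) - 1149)) = -3227945*(-3320002 + 1/(9 + 2*I*√383 - 1149)) = -3227945*(-3320002 + 1/(-1140 + 2*I*√383)) = 10716783855890 - 3227945/(-1140 + 2*I*√383)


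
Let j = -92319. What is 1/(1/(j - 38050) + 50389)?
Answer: 130369/6569163540 ≈ 1.9846e-5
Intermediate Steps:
1/(1/(j - 38050) + 50389) = 1/(1/(-92319 - 38050) + 50389) = 1/(1/(-130369) + 50389) = 1/(-1/130369 + 50389) = 1/(6569163540/130369) = 130369/6569163540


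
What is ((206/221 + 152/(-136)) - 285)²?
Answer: 3972276676/48841 ≈ 81331.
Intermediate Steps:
((206/221 + 152/(-136)) - 285)² = ((206*(1/221) + 152*(-1/136)) - 285)² = ((206/221 - 19/17) - 285)² = (-41/221 - 285)² = (-63026/221)² = 3972276676/48841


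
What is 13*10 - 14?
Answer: 116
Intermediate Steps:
13*10 - 14 = 130 - 14 = 116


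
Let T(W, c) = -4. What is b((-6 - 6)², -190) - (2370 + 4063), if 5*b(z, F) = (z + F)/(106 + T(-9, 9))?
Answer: -1640438/255 ≈ -6433.1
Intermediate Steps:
b(z, F) = F/510 + z/510 (b(z, F) = ((z + F)/(106 - 4))/5 = ((F + z)/102)/5 = ((F + z)*(1/102))/5 = (F/102 + z/102)/5 = F/510 + z/510)
b((-6 - 6)², -190) - (2370 + 4063) = ((1/510)*(-190) + (-6 - 6)²/510) - (2370 + 4063) = (-19/51 + (1/510)*(-12)²) - 1*6433 = (-19/51 + (1/510)*144) - 6433 = (-19/51 + 24/85) - 6433 = -23/255 - 6433 = -1640438/255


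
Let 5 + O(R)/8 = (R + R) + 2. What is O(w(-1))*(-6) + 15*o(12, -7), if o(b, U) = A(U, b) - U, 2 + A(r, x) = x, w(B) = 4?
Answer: 15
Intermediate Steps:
A(r, x) = -2 + x
o(b, U) = -2 + b - U (o(b, U) = (-2 + b) - U = -2 + b - U)
O(R) = -24 + 16*R (O(R) = -40 + 8*((R + R) + 2) = -40 + 8*(2*R + 2) = -40 + 8*(2 + 2*R) = -40 + (16 + 16*R) = -24 + 16*R)
O(w(-1))*(-6) + 15*o(12, -7) = (-24 + 16*4)*(-6) + 15*(-2 + 12 - 1*(-7)) = (-24 + 64)*(-6) + 15*(-2 + 12 + 7) = 40*(-6) + 15*17 = -240 + 255 = 15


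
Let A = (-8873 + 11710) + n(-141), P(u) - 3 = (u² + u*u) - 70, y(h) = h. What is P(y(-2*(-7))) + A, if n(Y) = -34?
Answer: 3128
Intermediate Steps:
P(u) = -67 + 2*u² (P(u) = 3 + ((u² + u*u) - 70) = 3 + ((u² + u²) - 70) = 3 + (2*u² - 70) = 3 + (-70 + 2*u²) = -67 + 2*u²)
A = 2803 (A = (-8873 + 11710) - 34 = 2837 - 34 = 2803)
P(y(-2*(-7))) + A = (-67 + 2*(-2*(-7))²) + 2803 = (-67 + 2*14²) + 2803 = (-67 + 2*196) + 2803 = (-67 + 392) + 2803 = 325 + 2803 = 3128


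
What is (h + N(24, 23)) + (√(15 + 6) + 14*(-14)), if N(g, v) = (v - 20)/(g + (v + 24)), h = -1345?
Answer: -109408/71 + √21 ≈ -1536.4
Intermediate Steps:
N(g, v) = (-20 + v)/(24 + g + v) (N(g, v) = (-20 + v)/(g + (24 + v)) = (-20 + v)/(24 + g + v))
(h + N(24, 23)) + (√(15 + 6) + 14*(-14)) = (-1345 + (-20 + 23)/(24 + 24 + 23)) + (√(15 + 6) + 14*(-14)) = (-1345 + 3/71) + (√21 - 196) = (-1345 + (1/71)*3) + (-196 + √21) = (-1345 + 3/71) + (-196 + √21) = -95492/71 + (-196 + √21) = -109408/71 + √21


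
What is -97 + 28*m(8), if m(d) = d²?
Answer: 1695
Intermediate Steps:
-97 + 28*m(8) = -97 + 28*8² = -97 + 28*64 = -97 + 1792 = 1695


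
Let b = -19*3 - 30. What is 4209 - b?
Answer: 4296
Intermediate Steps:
b = -87 (b = -57 - 30 = -87)
4209 - b = 4209 - 1*(-87) = 4209 + 87 = 4296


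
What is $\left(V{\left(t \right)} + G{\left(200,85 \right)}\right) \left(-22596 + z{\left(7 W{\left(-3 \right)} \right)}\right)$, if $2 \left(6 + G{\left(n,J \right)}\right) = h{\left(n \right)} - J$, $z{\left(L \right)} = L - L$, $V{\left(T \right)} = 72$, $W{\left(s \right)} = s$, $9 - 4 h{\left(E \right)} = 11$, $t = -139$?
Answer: $-525357$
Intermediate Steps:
$h{\left(E \right)} = - \frac{1}{2}$ ($h{\left(E \right)} = \frac{9}{4} - \frac{11}{4} = - \frac{1}{2}$)
$z{\left(L \right)} = 0$
$G{\left(n,J \right)} = - \frac{25}{4} - \frac{J}{2}$ ($G{\left(n,J \right)} = -6 + \frac{- \frac{1}{2} - J}{2} = -6 - \left(\frac{1}{4} + \frac{J}{2}\right) = - \frac{25}{4} - \frac{J}{2}$)
$\left(V{\left(t \right)} + G{\left(200,85 \right)}\right) \left(-22596 + z{\left(7 W{\left(-3 \right)} \right)}\right) = \left(72 - \frac{195}{4}\right) \left(-22596 + 0\right) = \left(72 - \frac{195}{4}\right) \left(-22596\right) = \frac{93}{4} \left(-22596\right) = -525357$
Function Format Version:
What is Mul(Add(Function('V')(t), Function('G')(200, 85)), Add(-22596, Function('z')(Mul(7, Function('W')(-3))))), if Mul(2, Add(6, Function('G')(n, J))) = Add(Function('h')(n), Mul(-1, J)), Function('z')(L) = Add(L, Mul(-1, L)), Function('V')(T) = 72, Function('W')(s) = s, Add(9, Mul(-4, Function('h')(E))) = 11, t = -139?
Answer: -525357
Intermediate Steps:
Function('h')(E) = Rational(-1, 2) (Function('h')(E) = Add(Rational(9, 4), Mul(Rational(-1, 4), 11)) = Add(Rational(9, 4), Rational(-11, 4)) = Rational(-1, 2))
Function('z')(L) = 0
Function('G')(n, J) = Add(Rational(-25, 4), Mul(Rational(-1, 2), J)) (Function('G')(n, J) = Add(-6, Mul(Rational(1, 2), Add(Rational(-1, 2), Mul(-1, J)))) = Add(-6, Add(Rational(-1, 4), Mul(Rational(-1, 2), J))) = Add(Rational(-25, 4), Mul(Rational(-1, 2), J)))
Mul(Add(Function('V')(t), Function('G')(200, 85)), Add(-22596, Function('z')(Mul(7, Function('W')(-3))))) = Mul(Add(72, Add(Rational(-25, 4), Mul(Rational(-1, 2), 85))), Add(-22596, 0)) = Mul(Add(72, Add(Rational(-25, 4), Rational(-85, 2))), -22596) = Mul(Add(72, Rational(-195, 4)), -22596) = Mul(Rational(93, 4), -22596) = -525357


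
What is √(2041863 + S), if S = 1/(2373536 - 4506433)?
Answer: √9288944461748517670/2132897 ≈ 1428.9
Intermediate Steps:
S = -1/2132897 (S = 1/(-2132897) = -1/2132897 ≈ -4.6885e-7)
√(2041863 + S) = √(2041863 - 1/2132897) = √(4355083467110/2132897) = √9288944461748517670/2132897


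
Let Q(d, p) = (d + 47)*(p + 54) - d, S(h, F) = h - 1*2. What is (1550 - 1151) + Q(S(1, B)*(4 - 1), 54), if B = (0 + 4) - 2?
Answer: 5154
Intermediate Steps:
B = 2 (B = 4 - 2 = 2)
S(h, F) = -2 + h (S(h, F) = h - 2 = -2 + h)
Q(d, p) = -d + (47 + d)*(54 + p) (Q(d, p) = (47 + d)*(54 + p) - d = -d + (47 + d)*(54 + p))
(1550 - 1151) + Q(S(1, B)*(4 - 1), 54) = (1550 - 1151) + (2538 + 47*54 + 53*((-2 + 1)*(4 - 1)) + ((-2 + 1)*(4 - 1))*54) = 399 + (2538 + 2538 + 53*(-1*3) - 1*3*54) = 399 + (2538 + 2538 + 53*(-3) - 3*54) = 399 + (2538 + 2538 - 159 - 162) = 399 + 4755 = 5154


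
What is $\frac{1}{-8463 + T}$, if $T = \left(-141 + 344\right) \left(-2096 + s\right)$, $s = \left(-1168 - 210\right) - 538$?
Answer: $- \frac{1}{822899} \approx -1.2152 \cdot 10^{-6}$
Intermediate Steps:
$s = -1916$ ($s = -1378 - 538 = -1916$)
$T = -814436$ ($T = \left(-141 + 344\right) \left(-2096 - 1916\right) = 203 \left(-4012\right) = -814436$)
$\frac{1}{-8463 + T} = \frac{1}{-8463 - 814436} = \frac{1}{-822899} = - \frac{1}{822899}$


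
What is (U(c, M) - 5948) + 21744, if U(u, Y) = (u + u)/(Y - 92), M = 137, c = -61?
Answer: 710698/45 ≈ 15793.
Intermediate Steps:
U(u, Y) = 2*u/(-92 + Y) (U(u, Y) = (2*u)/(-92 + Y) = 2*u/(-92 + Y))
(U(c, M) - 5948) + 21744 = (2*(-61)/(-92 + 137) - 5948) + 21744 = (2*(-61)/45 - 5948) + 21744 = (2*(-61)*(1/45) - 5948) + 21744 = (-122/45 - 5948) + 21744 = -267782/45 + 21744 = 710698/45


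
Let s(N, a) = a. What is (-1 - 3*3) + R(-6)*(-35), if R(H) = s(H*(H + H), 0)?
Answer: -10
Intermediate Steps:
R(H) = 0
(-1 - 3*3) + R(-6)*(-35) = (-1 - 3*3) + 0*(-35) = (-1 - 9) + 0 = -10 + 0 = -10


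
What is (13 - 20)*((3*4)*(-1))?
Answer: 84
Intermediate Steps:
(13 - 20)*((3*4)*(-1)) = -84*(-1) = -7*(-12) = 84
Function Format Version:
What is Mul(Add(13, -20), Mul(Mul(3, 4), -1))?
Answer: 84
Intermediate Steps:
Mul(Add(13, -20), Mul(Mul(3, 4), -1)) = Mul(-7, Mul(12, -1)) = Mul(-7, -12) = 84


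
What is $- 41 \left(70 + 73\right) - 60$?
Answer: $-5923$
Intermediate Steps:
$- 41 \left(70 + 73\right) - 60 = \left(-41\right) 143 - 60 = -5863 - 60 = -5923$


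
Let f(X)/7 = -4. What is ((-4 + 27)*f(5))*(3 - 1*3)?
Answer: 0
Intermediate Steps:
f(X) = -28 (f(X) = 7*(-4) = -28)
((-4 + 27)*f(5))*(3 - 1*3) = ((-4 + 27)*(-28))*(3 - 1*3) = (23*(-28))*(3 - 3) = -644*0 = 0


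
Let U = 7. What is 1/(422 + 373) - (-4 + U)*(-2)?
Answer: 4771/795 ≈ 6.0013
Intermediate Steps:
1/(422 + 373) - (-4 + U)*(-2) = 1/(422 + 373) - (-4 + 7)*(-2) = 1/795 - 3*(-2) = 1/795 - 1*(-6) = 1/795 + 6 = 4771/795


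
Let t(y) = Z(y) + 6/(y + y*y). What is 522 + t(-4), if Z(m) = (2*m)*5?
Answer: 965/2 ≈ 482.50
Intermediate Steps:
Z(m) = 10*m
t(y) = 6/(y + y²) + 10*y (t(y) = 10*y + 6/(y + y*y) = 10*y + 6/(y + y²) = 6/(y + y²) + 10*y)
522 + t(-4) = 522 + 2*(3 + 5*(-4)² + 5*(-4)³)/(-4*(1 - 4)) = 522 + 2*(-¼)*(3 + 5*16 + 5*(-64))/(-3) = 522 + 2*(-¼)*(-⅓)*(3 + 80 - 320) = 522 + 2*(-¼)*(-⅓)*(-237) = 522 - 79/2 = 965/2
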